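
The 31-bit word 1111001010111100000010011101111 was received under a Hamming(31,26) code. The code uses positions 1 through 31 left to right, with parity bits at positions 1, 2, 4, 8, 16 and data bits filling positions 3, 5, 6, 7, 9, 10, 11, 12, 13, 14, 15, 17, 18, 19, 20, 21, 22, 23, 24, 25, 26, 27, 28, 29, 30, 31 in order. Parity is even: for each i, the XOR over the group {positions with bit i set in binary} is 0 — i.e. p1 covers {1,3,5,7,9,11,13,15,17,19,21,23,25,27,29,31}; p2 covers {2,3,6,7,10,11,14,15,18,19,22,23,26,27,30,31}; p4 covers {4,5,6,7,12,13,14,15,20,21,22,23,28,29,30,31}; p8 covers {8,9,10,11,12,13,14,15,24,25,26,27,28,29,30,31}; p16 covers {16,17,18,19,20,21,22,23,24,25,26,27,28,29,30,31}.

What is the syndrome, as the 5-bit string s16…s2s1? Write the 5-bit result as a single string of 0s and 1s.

00000

s1 (pos 1,3,5,7,9,11,13,15,17,19,21,23,25,27,29,31): 1⊕1⊕0⊕1⊕1⊕1⊕1⊕0⊕0⊕0⊕1⊕0⊕1⊕0⊕1⊕1 = 0
s2 (pos 2,3,6,7,10,11,14,15,18,19,22,23,26,27,30,31): 1⊕1⊕0⊕1⊕0⊕1⊕1⊕0⊕0⊕0⊕0⊕0⊕1⊕0⊕1⊕1 = 0
s4 (pos 4,5,6,7,12,13,14,15,20,21,22,23,28,29,30,31): 1⊕0⊕0⊕1⊕1⊕1⊕1⊕0⊕0⊕1⊕0⊕0⊕1⊕1⊕1⊕1 = 0
s8 (pos 8,9,10,11,12,13,14,15,24,25,26,27,28,29,30,31): 0⊕1⊕0⊕1⊕1⊕1⊕1⊕0⊕1⊕1⊕1⊕0⊕1⊕1⊕1⊕1 = 0
s16 (pos 16,17,18,19,20,21,22,23,24,25,26,27,28,29,30,31): 0⊕0⊕0⊕0⊕0⊕1⊕0⊕0⊕1⊕1⊕1⊕0⊕1⊕1⊕1⊕1 = 0
Syndrome s16…s1 = 00000 → no error.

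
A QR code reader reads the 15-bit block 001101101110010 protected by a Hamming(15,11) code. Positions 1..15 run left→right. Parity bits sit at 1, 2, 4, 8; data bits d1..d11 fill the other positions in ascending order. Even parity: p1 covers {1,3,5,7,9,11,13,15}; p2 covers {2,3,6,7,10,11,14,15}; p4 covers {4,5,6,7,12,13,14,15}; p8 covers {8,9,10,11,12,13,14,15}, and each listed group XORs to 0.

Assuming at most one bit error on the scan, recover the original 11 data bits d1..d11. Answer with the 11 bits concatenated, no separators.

10111110010

s1 (pos 1,3,5,7,9,11,13,15): 0⊕1⊕0⊕1⊕1⊕1⊕0⊕0 = 0
s2 (pos 2,3,6,7,10,11,14,15): 0⊕1⊕1⊕1⊕1⊕1⊕1⊕0 = 0
s4 (pos 4,5,6,7,12,13,14,15): 1⊕0⊕1⊕1⊕0⊕0⊕1⊕0 = 0
s8 (pos 8,9,10,11,12,13,14,15): 0⊕1⊕1⊕1⊕0⊕0⊕1⊕0 = 0
Syndrome s8…s1 = 0000 → no error.
Read data bits from positions 3,5,6,7,9,10,11,12,13,14,15: 10111110010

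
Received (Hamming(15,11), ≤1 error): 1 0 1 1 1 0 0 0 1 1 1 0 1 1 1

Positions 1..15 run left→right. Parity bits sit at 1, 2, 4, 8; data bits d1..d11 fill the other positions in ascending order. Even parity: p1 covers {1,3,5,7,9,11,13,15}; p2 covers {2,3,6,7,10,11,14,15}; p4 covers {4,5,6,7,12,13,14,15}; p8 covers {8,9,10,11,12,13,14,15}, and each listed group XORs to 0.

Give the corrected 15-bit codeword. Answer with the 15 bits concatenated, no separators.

s1 (pos 1,3,5,7,9,11,13,15): 1⊕1⊕1⊕0⊕1⊕1⊕1⊕1 = 1
s2 (pos 2,3,6,7,10,11,14,15): 0⊕1⊕0⊕0⊕1⊕1⊕1⊕1 = 1
s4 (pos 4,5,6,7,12,13,14,15): 1⊕1⊕0⊕0⊕0⊕1⊕1⊕1 = 1
s8 (pos 8,9,10,11,12,13,14,15): 0⊕1⊕1⊕1⊕0⊕1⊕1⊕1 = 0
Syndrome s8…s1 = 0111 → error at position 7.
Flip position 7: 101110001110111 → 101110101110111

101110101110111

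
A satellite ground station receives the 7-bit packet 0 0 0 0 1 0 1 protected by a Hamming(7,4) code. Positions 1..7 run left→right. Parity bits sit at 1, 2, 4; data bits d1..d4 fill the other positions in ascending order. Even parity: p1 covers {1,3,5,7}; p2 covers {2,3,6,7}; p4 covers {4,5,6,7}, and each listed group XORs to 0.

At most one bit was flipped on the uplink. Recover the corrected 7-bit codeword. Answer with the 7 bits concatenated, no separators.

0100101

s1 (pos 1,3,5,7): 0⊕0⊕1⊕1 = 0
s2 (pos 2,3,6,7): 0⊕0⊕0⊕1 = 1
s4 (pos 4,5,6,7): 0⊕1⊕0⊕1 = 0
Syndrome s4…s1 = 010 → error at position 2.
Flip position 2: 0000101 → 0100101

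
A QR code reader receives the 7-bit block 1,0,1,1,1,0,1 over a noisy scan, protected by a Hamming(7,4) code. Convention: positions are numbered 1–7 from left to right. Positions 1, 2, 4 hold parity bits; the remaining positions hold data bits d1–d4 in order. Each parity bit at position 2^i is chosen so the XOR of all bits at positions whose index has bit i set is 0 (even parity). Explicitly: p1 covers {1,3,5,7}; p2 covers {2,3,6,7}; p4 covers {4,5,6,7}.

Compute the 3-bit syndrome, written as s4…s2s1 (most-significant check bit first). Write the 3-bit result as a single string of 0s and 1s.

s1 (pos 1,3,5,7): 1⊕1⊕1⊕1 = 0
s2 (pos 2,3,6,7): 0⊕1⊕0⊕1 = 0
s4 (pos 4,5,6,7): 1⊕1⊕0⊕1 = 1
Syndrome s4…s1 = 100 → error at position 4.

100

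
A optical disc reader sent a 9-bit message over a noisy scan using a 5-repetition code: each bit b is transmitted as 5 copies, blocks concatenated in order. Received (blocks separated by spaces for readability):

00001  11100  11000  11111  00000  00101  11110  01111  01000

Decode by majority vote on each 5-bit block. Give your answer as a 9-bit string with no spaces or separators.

Block 1 (00001): 1 one → 0
Block 2 (11100): 3 ones → 1
Block 3 (11000): 2 ones → 0
Block 4 (11111): 5 ones → 1
Block 5 (00000): 0 ones → 0
Block 6 (00101): 2 ones → 0
Block 7 (11110): 4 ones → 1
Block 8 (01111): 4 ones → 1
Block 9 (01000): 1 one → 0

010100110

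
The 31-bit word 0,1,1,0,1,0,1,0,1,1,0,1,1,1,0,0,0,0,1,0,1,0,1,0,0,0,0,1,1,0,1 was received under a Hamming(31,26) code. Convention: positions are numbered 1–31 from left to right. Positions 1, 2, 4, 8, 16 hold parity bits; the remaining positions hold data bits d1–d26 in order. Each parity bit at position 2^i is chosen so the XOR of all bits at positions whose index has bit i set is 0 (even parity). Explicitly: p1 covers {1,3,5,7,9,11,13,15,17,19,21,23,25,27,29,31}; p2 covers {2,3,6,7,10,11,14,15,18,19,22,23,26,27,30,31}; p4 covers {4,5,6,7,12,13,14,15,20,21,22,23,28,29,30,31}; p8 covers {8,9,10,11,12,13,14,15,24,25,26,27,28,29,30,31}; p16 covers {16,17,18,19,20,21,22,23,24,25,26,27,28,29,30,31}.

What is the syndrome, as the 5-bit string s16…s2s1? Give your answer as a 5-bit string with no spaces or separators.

s1 (pos 1,3,5,7,9,11,13,15,17,19,21,23,25,27,29,31): 0⊕1⊕1⊕1⊕1⊕0⊕1⊕0⊕0⊕1⊕1⊕1⊕0⊕0⊕1⊕1 = 0
s2 (pos 2,3,6,7,10,11,14,15,18,19,22,23,26,27,30,31): 1⊕1⊕0⊕1⊕1⊕0⊕1⊕0⊕0⊕1⊕0⊕1⊕0⊕0⊕0⊕1 = 0
s4 (pos 4,5,6,7,12,13,14,15,20,21,22,23,28,29,30,31): 0⊕1⊕0⊕1⊕1⊕1⊕1⊕0⊕0⊕1⊕0⊕1⊕1⊕1⊕0⊕1 = 0
s8 (pos 8,9,10,11,12,13,14,15,24,25,26,27,28,29,30,31): 0⊕1⊕1⊕0⊕1⊕1⊕1⊕0⊕0⊕0⊕0⊕0⊕1⊕1⊕0⊕1 = 0
s16 (pos 16,17,18,19,20,21,22,23,24,25,26,27,28,29,30,31): 0⊕0⊕0⊕1⊕0⊕1⊕0⊕1⊕0⊕0⊕0⊕0⊕1⊕1⊕0⊕1 = 0
Syndrome s16…s1 = 00000 → no error.

00000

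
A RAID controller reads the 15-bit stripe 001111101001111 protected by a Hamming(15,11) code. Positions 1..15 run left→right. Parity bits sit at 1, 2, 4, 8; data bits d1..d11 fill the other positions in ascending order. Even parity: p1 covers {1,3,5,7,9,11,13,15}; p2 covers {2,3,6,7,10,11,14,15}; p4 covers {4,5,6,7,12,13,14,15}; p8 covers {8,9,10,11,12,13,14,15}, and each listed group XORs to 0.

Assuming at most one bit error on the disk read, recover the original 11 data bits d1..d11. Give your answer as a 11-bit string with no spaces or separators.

11111101111

s1 (pos 1,3,5,7,9,11,13,15): 0⊕1⊕1⊕1⊕1⊕0⊕1⊕1 = 0
s2 (pos 2,3,6,7,10,11,14,15): 0⊕1⊕1⊕1⊕0⊕0⊕1⊕1 = 1
s4 (pos 4,5,6,7,12,13,14,15): 1⊕1⊕1⊕1⊕1⊕1⊕1⊕1 = 0
s8 (pos 8,9,10,11,12,13,14,15): 0⊕1⊕0⊕0⊕1⊕1⊕1⊕1 = 1
Syndrome s8…s1 = 1010 → error at position 10.
Flip position 10: 001111101001111 → 001111101101111
Read data bits from positions 3,5,6,7,9,10,11,12,13,14,15: 11111101111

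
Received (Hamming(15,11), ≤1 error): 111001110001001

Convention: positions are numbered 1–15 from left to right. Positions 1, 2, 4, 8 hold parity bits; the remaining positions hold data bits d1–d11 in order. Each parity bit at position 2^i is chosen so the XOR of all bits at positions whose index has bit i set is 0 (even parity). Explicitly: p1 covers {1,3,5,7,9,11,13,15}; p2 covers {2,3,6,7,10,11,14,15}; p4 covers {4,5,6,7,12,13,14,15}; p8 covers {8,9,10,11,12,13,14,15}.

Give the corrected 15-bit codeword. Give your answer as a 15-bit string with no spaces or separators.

111001110101001

s1 (pos 1,3,5,7,9,11,13,15): 1⊕1⊕0⊕1⊕0⊕0⊕0⊕1 = 0
s2 (pos 2,3,6,7,10,11,14,15): 1⊕1⊕1⊕1⊕0⊕0⊕0⊕1 = 1
s4 (pos 4,5,6,7,12,13,14,15): 0⊕0⊕1⊕1⊕1⊕0⊕0⊕1 = 0
s8 (pos 8,9,10,11,12,13,14,15): 1⊕0⊕0⊕0⊕1⊕0⊕0⊕1 = 1
Syndrome s8…s1 = 1010 → error at position 10.
Flip position 10: 111001110001001 → 111001110101001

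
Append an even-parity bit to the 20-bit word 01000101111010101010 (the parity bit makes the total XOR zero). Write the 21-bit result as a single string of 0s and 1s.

010001011110101010100

XOR of the 20 data bits: 0⊕1⊕0⊕0⊕0⊕1⊕0⊕1⊕1⊕1⊕1⊕0⊕1⊕0⊕1⊕0⊕1⊕0⊕1⊕0 = 0
Parity bit = 0 (so all 21 bits XOR to 0).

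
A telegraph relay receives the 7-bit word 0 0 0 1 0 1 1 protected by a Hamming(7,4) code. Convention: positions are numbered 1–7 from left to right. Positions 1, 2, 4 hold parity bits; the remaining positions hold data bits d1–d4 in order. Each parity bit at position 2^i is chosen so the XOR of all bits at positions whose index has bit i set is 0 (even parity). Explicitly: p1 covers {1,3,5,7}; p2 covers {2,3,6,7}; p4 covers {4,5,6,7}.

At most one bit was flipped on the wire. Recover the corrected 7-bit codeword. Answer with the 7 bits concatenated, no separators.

0001111

s1 (pos 1,3,5,7): 0⊕0⊕0⊕1 = 1
s2 (pos 2,3,6,7): 0⊕0⊕1⊕1 = 0
s4 (pos 4,5,6,7): 1⊕0⊕1⊕1 = 1
Syndrome s4…s1 = 101 → error at position 5.
Flip position 5: 0001011 → 0001111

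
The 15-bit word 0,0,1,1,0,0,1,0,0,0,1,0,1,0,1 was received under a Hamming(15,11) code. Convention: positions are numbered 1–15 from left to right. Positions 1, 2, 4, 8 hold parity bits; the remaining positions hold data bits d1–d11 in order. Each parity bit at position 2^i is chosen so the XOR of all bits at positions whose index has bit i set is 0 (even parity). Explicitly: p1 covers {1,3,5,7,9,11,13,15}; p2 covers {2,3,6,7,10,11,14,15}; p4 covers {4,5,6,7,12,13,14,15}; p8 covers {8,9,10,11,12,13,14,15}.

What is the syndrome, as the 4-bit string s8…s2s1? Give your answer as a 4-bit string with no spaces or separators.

1001

s1 (pos 1,3,5,7,9,11,13,15): 0⊕1⊕0⊕1⊕0⊕1⊕1⊕1 = 1
s2 (pos 2,3,6,7,10,11,14,15): 0⊕1⊕0⊕1⊕0⊕1⊕0⊕1 = 0
s4 (pos 4,5,6,7,12,13,14,15): 1⊕0⊕0⊕1⊕0⊕1⊕0⊕1 = 0
s8 (pos 8,9,10,11,12,13,14,15): 0⊕0⊕0⊕1⊕0⊕1⊕0⊕1 = 1
Syndrome s8…s1 = 1001 → error at position 9.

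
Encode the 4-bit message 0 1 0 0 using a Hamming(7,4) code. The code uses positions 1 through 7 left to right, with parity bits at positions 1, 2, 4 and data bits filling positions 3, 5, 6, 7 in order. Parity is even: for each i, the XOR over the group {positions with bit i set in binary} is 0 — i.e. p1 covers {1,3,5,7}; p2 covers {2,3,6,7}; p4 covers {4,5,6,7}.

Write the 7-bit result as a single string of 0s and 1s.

Place data at non-parity positions: p1 p2 0 p4 1 0 0
p1 (pos 1,3,5,7): XOR of data positions = 0⊕1⊕0 = 1
p2 (pos 2,3,6,7): XOR of data positions = 0⊕0⊕0 = 0
p4 (pos 4,5,6,7): XOR of data positions = 1⊕0⊕0 = 1
Codeword: 1001100

1001100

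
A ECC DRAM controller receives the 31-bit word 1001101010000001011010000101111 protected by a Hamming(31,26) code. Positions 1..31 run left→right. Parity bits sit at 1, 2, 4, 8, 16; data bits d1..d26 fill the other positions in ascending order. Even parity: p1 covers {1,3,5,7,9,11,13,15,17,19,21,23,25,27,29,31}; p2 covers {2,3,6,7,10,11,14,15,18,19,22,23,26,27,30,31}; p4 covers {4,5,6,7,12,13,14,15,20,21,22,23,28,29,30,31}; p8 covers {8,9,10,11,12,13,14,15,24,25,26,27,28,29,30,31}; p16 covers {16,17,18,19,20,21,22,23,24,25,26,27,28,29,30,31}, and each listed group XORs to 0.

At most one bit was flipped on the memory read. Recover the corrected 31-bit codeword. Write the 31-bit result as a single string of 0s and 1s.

1001101010000000011010000101111

s1 (pos 1,3,5,7,9,11,13,15,17,19,21,23,25,27,29,31): 1⊕0⊕1⊕1⊕1⊕0⊕0⊕0⊕0⊕1⊕1⊕0⊕0⊕0⊕1⊕1 = 0
s2 (pos 2,3,6,7,10,11,14,15,18,19,22,23,26,27,30,31): 0⊕0⊕0⊕1⊕0⊕0⊕0⊕0⊕1⊕1⊕0⊕0⊕1⊕0⊕1⊕1 = 0
s4 (pos 4,5,6,7,12,13,14,15,20,21,22,23,28,29,30,31): 1⊕1⊕0⊕1⊕0⊕0⊕0⊕0⊕0⊕1⊕0⊕0⊕1⊕1⊕1⊕1 = 0
s8 (pos 8,9,10,11,12,13,14,15,24,25,26,27,28,29,30,31): 0⊕1⊕0⊕0⊕0⊕0⊕0⊕0⊕0⊕0⊕1⊕0⊕1⊕1⊕1⊕1 = 0
s16 (pos 16,17,18,19,20,21,22,23,24,25,26,27,28,29,30,31): 1⊕0⊕1⊕1⊕0⊕1⊕0⊕0⊕0⊕0⊕1⊕0⊕1⊕1⊕1⊕1 = 1
Syndrome s16…s1 = 10000 → error at position 16.
Flip position 16: 1001101010000001011010000101111 → 1001101010000000011010000101111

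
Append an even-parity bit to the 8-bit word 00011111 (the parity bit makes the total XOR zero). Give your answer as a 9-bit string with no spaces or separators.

XOR of the 8 data bits: 0⊕0⊕0⊕1⊕1⊕1⊕1⊕1 = 1
Parity bit = 1 (so all 9 bits XOR to 0).

000111111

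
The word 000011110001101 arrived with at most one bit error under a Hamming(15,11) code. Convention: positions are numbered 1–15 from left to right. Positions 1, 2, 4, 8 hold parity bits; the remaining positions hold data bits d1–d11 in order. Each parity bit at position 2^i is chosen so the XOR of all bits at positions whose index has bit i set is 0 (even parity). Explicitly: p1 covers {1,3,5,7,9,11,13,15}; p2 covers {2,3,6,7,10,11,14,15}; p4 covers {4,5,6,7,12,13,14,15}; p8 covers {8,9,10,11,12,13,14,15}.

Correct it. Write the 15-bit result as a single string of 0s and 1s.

010011110001101

s1 (pos 1,3,5,7,9,11,13,15): 0⊕0⊕1⊕1⊕0⊕0⊕1⊕1 = 0
s2 (pos 2,3,6,7,10,11,14,15): 0⊕0⊕1⊕1⊕0⊕0⊕0⊕1 = 1
s4 (pos 4,5,6,7,12,13,14,15): 0⊕1⊕1⊕1⊕1⊕1⊕0⊕1 = 0
s8 (pos 8,9,10,11,12,13,14,15): 1⊕0⊕0⊕0⊕1⊕1⊕0⊕1 = 0
Syndrome s8…s1 = 0010 → error at position 2.
Flip position 2: 000011110001101 → 010011110001101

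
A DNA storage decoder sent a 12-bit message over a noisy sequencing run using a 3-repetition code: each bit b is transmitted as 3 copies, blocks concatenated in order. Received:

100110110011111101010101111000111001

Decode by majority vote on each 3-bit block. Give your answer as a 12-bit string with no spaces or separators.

Block 1 (100): 1 one → 0
Block 2 (110): 2 ones → 1
Block 3 (110): 2 ones → 1
Block 4 (011): 2 ones → 1
Block 5 (111): 3 ones → 1
Block 6 (101): 2 ones → 1
Block 7 (010): 1 one → 0
Block 8 (101): 2 ones → 1
Block 9 (111): 3 ones → 1
Block 10 (000): 0 ones → 0
Block 11 (111): 3 ones → 1
Block 12 (001): 1 one → 0

011111011010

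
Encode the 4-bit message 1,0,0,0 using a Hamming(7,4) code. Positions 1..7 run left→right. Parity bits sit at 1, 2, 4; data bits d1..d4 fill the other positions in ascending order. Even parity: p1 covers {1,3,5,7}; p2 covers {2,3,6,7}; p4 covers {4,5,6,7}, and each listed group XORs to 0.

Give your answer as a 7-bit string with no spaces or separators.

1110000

Place data at non-parity positions: p1 p2 1 p4 0 0 0
p1 (pos 1,3,5,7): XOR of data positions = 1⊕0⊕0 = 1
p2 (pos 2,3,6,7): XOR of data positions = 1⊕0⊕0 = 1
p4 (pos 4,5,6,7): XOR of data positions = 0⊕0⊕0 = 0
Codeword: 1110000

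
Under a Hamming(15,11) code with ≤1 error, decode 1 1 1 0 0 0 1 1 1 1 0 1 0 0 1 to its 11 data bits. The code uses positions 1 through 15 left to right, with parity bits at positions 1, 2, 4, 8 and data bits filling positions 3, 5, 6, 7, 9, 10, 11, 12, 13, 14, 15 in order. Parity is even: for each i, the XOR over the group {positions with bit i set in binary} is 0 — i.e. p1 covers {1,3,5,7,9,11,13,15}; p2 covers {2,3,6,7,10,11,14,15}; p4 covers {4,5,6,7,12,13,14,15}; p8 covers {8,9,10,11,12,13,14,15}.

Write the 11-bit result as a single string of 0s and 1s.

s1 (pos 1,3,5,7,9,11,13,15): 1⊕1⊕0⊕1⊕1⊕0⊕0⊕1 = 1
s2 (pos 2,3,6,7,10,11,14,15): 1⊕1⊕0⊕1⊕1⊕0⊕0⊕1 = 1
s4 (pos 4,5,6,7,12,13,14,15): 0⊕0⊕0⊕1⊕1⊕0⊕0⊕1 = 1
s8 (pos 8,9,10,11,12,13,14,15): 1⊕1⊕1⊕0⊕1⊕0⊕0⊕1 = 1
Syndrome s8…s1 = 1111 → error at position 15.
Flip position 15: 111000111101001 → 111000111101000
Read data bits from positions 3,5,6,7,9,10,11,12,13,14,15: 10011101000

10011101000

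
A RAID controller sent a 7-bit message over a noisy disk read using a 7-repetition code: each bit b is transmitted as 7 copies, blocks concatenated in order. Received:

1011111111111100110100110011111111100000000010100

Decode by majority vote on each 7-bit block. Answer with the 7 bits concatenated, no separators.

Block 1 (1011111): 6 ones → 1
Block 2 (1111111): 7 ones → 1
Block 3 (0011010): 3 ones → 0
Block 4 (0110011): 4 ones → 1
Block 5 (1111111): 7 ones → 1
Block 6 (0000000): 0 ones → 0
Block 7 (0010100): 2 ones → 0

1101100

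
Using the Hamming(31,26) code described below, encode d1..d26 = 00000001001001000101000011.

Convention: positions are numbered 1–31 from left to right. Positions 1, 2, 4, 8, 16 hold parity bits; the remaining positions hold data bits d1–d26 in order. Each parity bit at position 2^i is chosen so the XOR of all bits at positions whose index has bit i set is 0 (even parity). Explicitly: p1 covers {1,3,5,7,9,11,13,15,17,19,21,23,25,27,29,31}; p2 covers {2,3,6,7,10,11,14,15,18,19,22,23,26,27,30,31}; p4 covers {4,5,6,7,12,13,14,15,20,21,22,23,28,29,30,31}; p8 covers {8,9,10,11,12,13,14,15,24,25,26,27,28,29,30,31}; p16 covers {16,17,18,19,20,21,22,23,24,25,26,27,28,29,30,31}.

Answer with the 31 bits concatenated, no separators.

Place data at non-parity positions: p1 p2 0 p4 0 0 0 p8 0 0 0 1 0 0 1 p16 0 0 1 0 0 0 1 0 1 0 0 0 0 1 1
p1 (pos 1,3,5,7,9,11,13,15,17,19,21,23,25,27,29,31): XOR of data positions = 0⊕0⊕0⊕0⊕0⊕0⊕1⊕0⊕1⊕0⊕1⊕1⊕0⊕0⊕1 = 1
p2 (pos 2,3,6,7,10,11,14,15,18,19,22,23,26,27,30,31): XOR of data positions = 0⊕0⊕0⊕0⊕0⊕0⊕1⊕0⊕1⊕0⊕1⊕0⊕0⊕1⊕1 = 1
p4 (pos 4,5,6,7,12,13,14,15,20,21,22,23,28,29,30,31): XOR of data positions = 0⊕0⊕0⊕1⊕0⊕0⊕1⊕0⊕0⊕0⊕1⊕0⊕0⊕1⊕1 = 1
p8 (pos 8,9,10,11,12,13,14,15,24,25,26,27,28,29,30,31): XOR of data positions = 0⊕0⊕0⊕1⊕0⊕0⊕1⊕0⊕1⊕0⊕0⊕0⊕0⊕1⊕1 = 1
p16 (pos 16,17,18,19,20,21,22,23,24,25,26,27,28,29,30,31): XOR of data positions = 0⊕0⊕1⊕0⊕0⊕0⊕1⊕0⊕1⊕0⊕0⊕0⊕0⊕1⊕1 = 1
Codeword: 1101000100010011001000101000011

1101000100010011001000101000011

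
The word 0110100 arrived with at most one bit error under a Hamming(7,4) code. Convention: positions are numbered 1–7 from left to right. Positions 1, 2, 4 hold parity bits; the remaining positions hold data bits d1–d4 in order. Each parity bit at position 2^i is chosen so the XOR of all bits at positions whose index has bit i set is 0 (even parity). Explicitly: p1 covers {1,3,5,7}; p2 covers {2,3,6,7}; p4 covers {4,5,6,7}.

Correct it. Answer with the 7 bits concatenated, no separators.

0111100

s1 (pos 1,3,5,7): 0⊕1⊕1⊕0 = 0
s2 (pos 2,3,6,7): 1⊕1⊕0⊕0 = 0
s4 (pos 4,5,6,7): 0⊕1⊕0⊕0 = 1
Syndrome s4…s1 = 100 → error at position 4.
Flip position 4: 0110100 → 0111100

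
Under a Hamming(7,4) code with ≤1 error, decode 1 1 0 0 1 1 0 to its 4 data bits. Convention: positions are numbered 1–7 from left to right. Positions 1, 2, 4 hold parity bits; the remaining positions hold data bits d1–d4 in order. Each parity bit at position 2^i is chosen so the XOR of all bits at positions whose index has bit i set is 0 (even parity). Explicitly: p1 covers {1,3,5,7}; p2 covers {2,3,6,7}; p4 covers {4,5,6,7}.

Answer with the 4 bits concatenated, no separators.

0110

s1 (pos 1,3,5,7): 1⊕0⊕1⊕0 = 0
s2 (pos 2,3,6,7): 1⊕0⊕1⊕0 = 0
s4 (pos 4,5,6,7): 0⊕1⊕1⊕0 = 0
Syndrome s4…s1 = 000 → no error.
Read data bits from positions 3,5,6,7: 0110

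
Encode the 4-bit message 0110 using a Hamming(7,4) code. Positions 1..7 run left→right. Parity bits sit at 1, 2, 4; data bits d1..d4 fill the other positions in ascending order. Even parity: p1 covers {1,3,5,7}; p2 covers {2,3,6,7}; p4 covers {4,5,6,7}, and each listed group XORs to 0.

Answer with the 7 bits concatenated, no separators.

1100110

Place data at non-parity positions: p1 p2 0 p4 1 1 0
p1 (pos 1,3,5,7): XOR of data positions = 0⊕1⊕0 = 1
p2 (pos 2,3,6,7): XOR of data positions = 0⊕1⊕0 = 1
p4 (pos 4,5,6,7): XOR of data positions = 1⊕1⊕0 = 0
Codeword: 1100110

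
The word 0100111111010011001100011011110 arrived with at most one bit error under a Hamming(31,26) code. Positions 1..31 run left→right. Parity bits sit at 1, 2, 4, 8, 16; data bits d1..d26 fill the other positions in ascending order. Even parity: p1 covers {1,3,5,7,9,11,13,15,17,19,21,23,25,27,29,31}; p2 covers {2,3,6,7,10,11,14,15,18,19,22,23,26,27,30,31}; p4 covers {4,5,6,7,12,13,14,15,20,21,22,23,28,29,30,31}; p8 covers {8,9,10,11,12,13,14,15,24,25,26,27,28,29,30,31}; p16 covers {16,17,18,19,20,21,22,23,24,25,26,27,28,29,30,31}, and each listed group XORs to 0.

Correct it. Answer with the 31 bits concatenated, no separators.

s1 (pos 1,3,5,7,9,11,13,15,17,19,21,23,25,27,29,31): 0⊕0⊕1⊕1⊕1⊕0⊕0⊕1⊕0⊕1⊕0⊕0⊕1⊕1⊕1⊕0 = 0
s2 (pos 2,3,6,7,10,11,14,15,18,19,22,23,26,27,30,31): 1⊕0⊕1⊕1⊕1⊕0⊕0⊕1⊕0⊕1⊕0⊕0⊕0⊕1⊕1⊕0 = 0
s4 (pos 4,5,6,7,12,13,14,15,20,21,22,23,28,29,30,31): 0⊕1⊕1⊕1⊕1⊕0⊕0⊕1⊕1⊕0⊕0⊕0⊕1⊕1⊕1⊕0 = 1
s8 (pos 8,9,10,11,12,13,14,15,24,25,26,27,28,29,30,31): 1⊕1⊕1⊕0⊕1⊕0⊕0⊕1⊕1⊕1⊕0⊕1⊕1⊕1⊕1⊕0 = 1
s16 (pos 16,17,18,19,20,21,22,23,24,25,26,27,28,29,30,31): 1⊕0⊕0⊕1⊕1⊕0⊕0⊕0⊕1⊕1⊕0⊕1⊕1⊕1⊕1⊕0 = 1
Syndrome s16…s1 = 11100 → error at position 28.
Flip position 28: 0100111111010011001100011011110 → 0100111111010011001100011010110

0100111111010011001100011010110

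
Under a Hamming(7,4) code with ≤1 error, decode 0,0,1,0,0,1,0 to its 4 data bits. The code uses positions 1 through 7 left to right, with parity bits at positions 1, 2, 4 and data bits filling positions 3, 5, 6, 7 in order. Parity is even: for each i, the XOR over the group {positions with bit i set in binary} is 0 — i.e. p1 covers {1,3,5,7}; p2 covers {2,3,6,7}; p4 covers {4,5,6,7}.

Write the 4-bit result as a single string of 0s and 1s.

s1 (pos 1,3,5,7): 0⊕1⊕0⊕0 = 1
s2 (pos 2,3,6,7): 0⊕1⊕1⊕0 = 0
s4 (pos 4,5,6,7): 0⊕0⊕1⊕0 = 1
Syndrome s4…s1 = 101 → error at position 5.
Flip position 5: 0010010 → 0010110
Read data bits from positions 3,5,6,7: 1110

1110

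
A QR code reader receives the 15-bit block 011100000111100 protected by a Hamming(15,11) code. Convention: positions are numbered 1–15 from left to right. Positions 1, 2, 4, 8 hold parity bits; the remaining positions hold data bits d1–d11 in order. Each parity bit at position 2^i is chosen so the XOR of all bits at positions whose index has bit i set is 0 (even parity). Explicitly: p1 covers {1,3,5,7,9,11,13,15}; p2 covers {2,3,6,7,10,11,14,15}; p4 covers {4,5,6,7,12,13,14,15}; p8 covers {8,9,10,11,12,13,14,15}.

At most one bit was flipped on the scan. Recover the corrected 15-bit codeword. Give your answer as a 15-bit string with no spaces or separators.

011110000111100

s1 (pos 1,3,5,7,9,11,13,15): 0⊕1⊕0⊕0⊕0⊕1⊕1⊕0 = 1
s2 (pos 2,3,6,7,10,11,14,15): 1⊕1⊕0⊕0⊕1⊕1⊕0⊕0 = 0
s4 (pos 4,5,6,7,12,13,14,15): 1⊕0⊕0⊕0⊕1⊕1⊕0⊕0 = 1
s8 (pos 8,9,10,11,12,13,14,15): 0⊕0⊕1⊕1⊕1⊕1⊕0⊕0 = 0
Syndrome s8…s1 = 0101 → error at position 5.
Flip position 5: 011100000111100 → 011110000111100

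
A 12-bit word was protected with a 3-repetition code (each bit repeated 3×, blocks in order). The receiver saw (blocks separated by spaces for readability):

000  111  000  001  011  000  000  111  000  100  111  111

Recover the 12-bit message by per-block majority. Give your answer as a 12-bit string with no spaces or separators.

Block 1 (000): 0 ones → 0
Block 2 (111): 3 ones → 1
Block 3 (000): 0 ones → 0
Block 4 (001): 1 one → 0
Block 5 (011): 2 ones → 1
Block 6 (000): 0 ones → 0
Block 7 (000): 0 ones → 0
Block 8 (111): 3 ones → 1
Block 9 (000): 0 ones → 0
Block 10 (100): 1 one → 0
Block 11 (111): 3 ones → 1
Block 12 (111): 3 ones → 1

010010010011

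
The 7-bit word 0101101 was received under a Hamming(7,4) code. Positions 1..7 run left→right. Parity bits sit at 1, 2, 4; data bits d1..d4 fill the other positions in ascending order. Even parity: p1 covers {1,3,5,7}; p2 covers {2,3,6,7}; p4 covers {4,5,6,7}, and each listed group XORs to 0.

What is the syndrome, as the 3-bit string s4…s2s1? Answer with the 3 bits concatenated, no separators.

s1 (pos 1,3,5,7): 0⊕0⊕1⊕1 = 0
s2 (pos 2,3,6,7): 1⊕0⊕0⊕1 = 0
s4 (pos 4,5,6,7): 1⊕1⊕0⊕1 = 1
Syndrome s4…s1 = 100 → error at position 4.

100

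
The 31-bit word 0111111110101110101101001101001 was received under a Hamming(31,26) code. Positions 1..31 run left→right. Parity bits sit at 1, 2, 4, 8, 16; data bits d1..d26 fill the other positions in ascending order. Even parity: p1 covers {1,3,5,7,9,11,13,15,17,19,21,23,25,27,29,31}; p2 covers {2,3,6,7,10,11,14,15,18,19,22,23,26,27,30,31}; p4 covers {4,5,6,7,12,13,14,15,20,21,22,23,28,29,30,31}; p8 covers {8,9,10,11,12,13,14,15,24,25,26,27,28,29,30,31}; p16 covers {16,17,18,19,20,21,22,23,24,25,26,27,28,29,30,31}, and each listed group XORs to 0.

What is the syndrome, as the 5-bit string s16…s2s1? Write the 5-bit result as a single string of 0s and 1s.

00111

s1 (pos 1,3,5,7,9,11,13,15,17,19,21,23,25,27,29,31): 0⊕1⊕1⊕1⊕1⊕1⊕1⊕1⊕1⊕1⊕0⊕0⊕1⊕0⊕0⊕1 = 1
s2 (pos 2,3,6,7,10,11,14,15,18,19,22,23,26,27,30,31): 1⊕1⊕1⊕1⊕0⊕1⊕1⊕1⊕0⊕1⊕1⊕0⊕1⊕0⊕0⊕1 = 1
s4 (pos 4,5,6,7,12,13,14,15,20,21,22,23,28,29,30,31): 1⊕1⊕1⊕1⊕0⊕1⊕1⊕1⊕1⊕0⊕1⊕0⊕1⊕0⊕0⊕1 = 1
s8 (pos 8,9,10,11,12,13,14,15,24,25,26,27,28,29,30,31): 1⊕1⊕0⊕1⊕0⊕1⊕1⊕1⊕0⊕1⊕1⊕0⊕1⊕0⊕0⊕1 = 0
s16 (pos 16,17,18,19,20,21,22,23,24,25,26,27,28,29,30,31): 0⊕1⊕0⊕1⊕1⊕0⊕1⊕0⊕0⊕1⊕1⊕0⊕1⊕0⊕0⊕1 = 0
Syndrome s16…s1 = 00111 → error at position 7.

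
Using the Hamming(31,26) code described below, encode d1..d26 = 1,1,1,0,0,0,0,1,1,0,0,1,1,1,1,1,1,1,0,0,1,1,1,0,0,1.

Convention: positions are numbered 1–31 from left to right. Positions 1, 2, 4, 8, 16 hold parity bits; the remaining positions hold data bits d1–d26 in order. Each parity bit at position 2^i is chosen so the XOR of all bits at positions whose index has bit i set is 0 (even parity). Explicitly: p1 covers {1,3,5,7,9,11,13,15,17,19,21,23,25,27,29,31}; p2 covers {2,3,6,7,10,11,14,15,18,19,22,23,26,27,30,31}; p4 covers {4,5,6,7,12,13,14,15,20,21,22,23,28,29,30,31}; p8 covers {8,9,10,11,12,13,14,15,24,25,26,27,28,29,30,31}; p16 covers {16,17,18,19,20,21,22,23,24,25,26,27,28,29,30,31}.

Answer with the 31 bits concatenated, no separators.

1110110000011001111111100111001

Place data at non-parity positions: p1 p2 1 p4 1 1 0 p8 0 0 0 1 1 0 0 p16 1 1 1 1 1 1 1 0 0 1 1 1 0 0 1
p1 (pos 1,3,5,7,9,11,13,15,17,19,21,23,25,27,29,31): XOR of data positions = 1⊕1⊕0⊕0⊕0⊕1⊕0⊕1⊕1⊕1⊕1⊕0⊕1⊕0⊕1 = 1
p2 (pos 2,3,6,7,10,11,14,15,18,19,22,23,26,27,30,31): XOR of data positions = 1⊕1⊕0⊕0⊕0⊕0⊕0⊕1⊕1⊕1⊕1⊕1⊕1⊕0⊕1 = 1
p4 (pos 4,5,6,7,12,13,14,15,20,21,22,23,28,29,30,31): XOR of data positions = 1⊕1⊕0⊕1⊕1⊕0⊕0⊕1⊕1⊕1⊕1⊕1⊕0⊕0⊕1 = 0
p8 (pos 8,9,10,11,12,13,14,15,24,25,26,27,28,29,30,31): XOR of data positions = 0⊕0⊕0⊕1⊕1⊕0⊕0⊕0⊕0⊕1⊕1⊕1⊕0⊕0⊕1 = 0
p16 (pos 16,17,18,19,20,21,22,23,24,25,26,27,28,29,30,31): XOR of data positions = 1⊕1⊕1⊕1⊕1⊕1⊕1⊕0⊕0⊕1⊕1⊕1⊕0⊕0⊕1 = 1
Codeword: 1110110000011001111111100111001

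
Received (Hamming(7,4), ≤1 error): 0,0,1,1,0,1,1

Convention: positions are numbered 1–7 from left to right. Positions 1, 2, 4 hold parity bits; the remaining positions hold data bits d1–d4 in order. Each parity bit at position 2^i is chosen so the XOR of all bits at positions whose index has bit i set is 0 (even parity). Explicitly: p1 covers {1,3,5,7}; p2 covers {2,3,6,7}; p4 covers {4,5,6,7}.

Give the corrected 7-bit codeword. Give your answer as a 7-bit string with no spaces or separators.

s1 (pos 1,3,5,7): 0⊕1⊕0⊕1 = 0
s2 (pos 2,3,6,7): 0⊕1⊕1⊕1 = 1
s4 (pos 4,5,6,7): 1⊕0⊕1⊕1 = 1
Syndrome s4…s1 = 110 → error at position 6.
Flip position 6: 0011011 → 0011001

0011001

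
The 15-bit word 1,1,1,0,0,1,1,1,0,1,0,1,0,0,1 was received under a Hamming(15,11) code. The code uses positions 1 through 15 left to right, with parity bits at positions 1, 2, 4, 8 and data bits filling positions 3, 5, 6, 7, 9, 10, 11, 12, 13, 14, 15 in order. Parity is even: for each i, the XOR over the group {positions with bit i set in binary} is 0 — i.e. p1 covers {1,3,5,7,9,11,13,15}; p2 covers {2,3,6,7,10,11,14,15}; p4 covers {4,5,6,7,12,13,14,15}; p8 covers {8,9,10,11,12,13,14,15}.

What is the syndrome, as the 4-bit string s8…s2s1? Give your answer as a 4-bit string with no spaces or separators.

s1 (pos 1,3,5,7,9,11,13,15): 1⊕1⊕0⊕1⊕0⊕0⊕0⊕1 = 0
s2 (pos 2,3,6,7,10,11,14,15): 1⊕1⊕1⊕1⊕1⊕0⊕0⊕1 = 0
s4 (pos 4,5,6,7,12,13,14,15): 0⊕0⊕1⊕1⊕1⊕0⊕0⊕1 = 0
s8 (pos 8,9,10,11,12,13,14,15): 1⊕0⊕1⊕0⊕1⊕0⊕0⊕1 = 0
Syndrome s8…s1 = 0000 → no error.

0000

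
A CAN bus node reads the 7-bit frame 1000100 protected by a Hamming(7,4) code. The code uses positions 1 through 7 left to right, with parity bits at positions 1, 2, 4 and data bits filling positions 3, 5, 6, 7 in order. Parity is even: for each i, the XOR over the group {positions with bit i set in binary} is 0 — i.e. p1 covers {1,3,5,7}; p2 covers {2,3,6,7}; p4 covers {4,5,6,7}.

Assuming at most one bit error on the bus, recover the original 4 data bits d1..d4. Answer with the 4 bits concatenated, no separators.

0100

s1 (pos 1,3,5,7): 1⊕0⊕1⊕0 = 0
s2 (pos 2,3,6,7): 0⊕0⊕0⊕0 = 0
s4 (pos 4,5,6,7): 0⊕1⊕0⊕0 = 1
Syndrome s4…s1 = 100 → error at position 4.
Flip position 4: 1000100 → 1001100
Read data bits from positions 3,5,6,7: 0100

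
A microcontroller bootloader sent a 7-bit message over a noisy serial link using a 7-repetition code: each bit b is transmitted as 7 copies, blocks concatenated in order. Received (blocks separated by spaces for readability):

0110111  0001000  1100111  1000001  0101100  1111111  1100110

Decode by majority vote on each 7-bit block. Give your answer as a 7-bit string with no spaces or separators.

Block 1 (0110111): 5 ones → 1
Block 2 (0001000): 1 one → 0
Block 3 (1100111): 5 ones → 1
Block 4 (1000001): 2 ones → 0
Block 5 (0101100): 3 ones → 0
Block 6 (1111111): 7 ones → 1
Block 7 (1100110): 4 ones → 1

1010011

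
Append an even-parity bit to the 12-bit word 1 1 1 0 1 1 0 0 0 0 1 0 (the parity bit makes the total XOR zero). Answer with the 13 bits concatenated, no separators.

XOR of the 12 data bits: 1⊕1⊕1⊕0⊕1⊕1⊕0⊕0⊕0⊕0⊕1⊕0 = 0
Parity bit = 0 (so all 13 bits XOR to 0).

1110110000100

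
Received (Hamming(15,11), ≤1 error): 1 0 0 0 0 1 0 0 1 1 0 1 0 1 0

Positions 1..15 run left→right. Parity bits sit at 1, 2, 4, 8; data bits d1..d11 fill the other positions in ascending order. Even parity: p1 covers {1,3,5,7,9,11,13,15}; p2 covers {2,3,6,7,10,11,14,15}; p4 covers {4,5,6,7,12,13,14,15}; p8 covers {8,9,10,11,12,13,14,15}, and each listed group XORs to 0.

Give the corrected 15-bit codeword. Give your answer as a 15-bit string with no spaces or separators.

100000001101010

s1 (pos 1,3,5,7,9,11,13,15): 1⊕0⊕0⊕0⊕1⊕0⊕0⊕0 = 0
s2 (pos 2,3,6,7,10,11,14,15): 0⊕0⊕1⊕0⊕1⊕0⊕1⊕0 = 1
s4 (pos 4,5,6,7,12,13,14,15): 0⊕0⊕1⊕0⊕1⊕0⊕1⊕0 = 1
s8 (pos 8,9,10,11,12,13,14,15): 0⊕1⊕1⊕0⊕1⊕0⊕1⊕0 = 0
Syndrome s8…s1 = 0110 → error at position 6.
Flip position 6: 100001001101010 → 100000001101010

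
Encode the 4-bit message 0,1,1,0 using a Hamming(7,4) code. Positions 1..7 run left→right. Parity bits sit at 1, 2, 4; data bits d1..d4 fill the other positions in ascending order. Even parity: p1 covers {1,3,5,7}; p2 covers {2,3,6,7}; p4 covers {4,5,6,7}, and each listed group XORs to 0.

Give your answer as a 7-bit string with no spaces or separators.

1100110

Place data at non-parity positions: p1 p2 0 p4 1 1 0
p1 (pos 1,3,5,7): XOR of data positions = 0⊕1⊕0 = 1
p2 (pos 2,3,6,7): XOR of data positions = 0⊕1⊕0 = 1
p4 (pos 4,5,6,7): XOR of data positions = 1⊕1⊕0 = 0
Codeword: 1100110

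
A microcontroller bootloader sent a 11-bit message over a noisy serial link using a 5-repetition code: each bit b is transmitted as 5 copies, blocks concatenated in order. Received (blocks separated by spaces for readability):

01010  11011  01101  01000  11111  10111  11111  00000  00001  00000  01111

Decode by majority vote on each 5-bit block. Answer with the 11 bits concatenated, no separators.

Block 1 (01010): 2 ones → 0
Block 2 (11011): 4 ones → 1
Block 3 (01101): 3 ones → 1
Block 4 (01000): 1 one → 0
Block 5 (11111): 5 ones → 1
Block 6 (10111): 4 ones → 1
Block 7 (11111): 5 ones → 1
Block 8 (00000): 0 ones → 0
Block 9 (00001): 1 one → 0
Block 10 (00000): 0 ones → 0
Block 11 (01111): 4 ones → 1

01101110001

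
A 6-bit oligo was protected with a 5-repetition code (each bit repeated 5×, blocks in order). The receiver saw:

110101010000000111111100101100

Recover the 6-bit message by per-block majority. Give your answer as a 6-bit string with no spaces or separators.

Block 1 (11010): 3 ones → 1
Block 2 (10100): 2 ones → 0
Block 3 (00000): 0 ones → 0
Block 4 (11111): 5 ones → 1
Block 5 (11001): 3 ones → 1
Block 6 (01100): 2 ones → 0

100110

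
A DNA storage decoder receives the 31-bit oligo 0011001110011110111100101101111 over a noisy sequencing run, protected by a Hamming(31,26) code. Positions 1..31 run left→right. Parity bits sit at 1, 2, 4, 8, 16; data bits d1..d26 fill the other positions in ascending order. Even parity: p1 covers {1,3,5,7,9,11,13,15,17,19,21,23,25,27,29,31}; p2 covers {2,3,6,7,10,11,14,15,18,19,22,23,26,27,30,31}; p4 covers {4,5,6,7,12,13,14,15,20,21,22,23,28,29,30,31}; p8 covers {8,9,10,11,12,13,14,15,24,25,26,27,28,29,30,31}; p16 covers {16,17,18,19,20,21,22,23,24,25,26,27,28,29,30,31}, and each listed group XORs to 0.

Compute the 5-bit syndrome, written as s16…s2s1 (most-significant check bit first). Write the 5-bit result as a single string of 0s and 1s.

s1 (pos 1,3,5,7,9,11,13,15,17,19,21,23,25,27,29,31): 0⊕1⊕0⊕1⊕1⊕0⊕1⊕1⊕1⊕1⊕0⊕1⊕1⊕0⊕1⊕1 = 1
s2 (pos 2,3,6,7,10,11,14,15,18,19,22,23,26,27,30,31): 0⊕1⊕0⊕1⊕0⊕0⊕1⊕1⊕1⊕1⊕0⊕1⊕1⊕0⊕1⊕1 = 0
s4 (pos 4,5,6,7,12,13,14,15,20,21,22,23,28,29,30,31): 1⊕0⊕0⊕1⊕1⊕1⊕1⊕1⊕1⊕0⊕0⊕1⊕1⊕1⊕1⊕1 = 0
s8 (pos 8,9,10,11,12,13,14,15,24,25,26,27,28,29,30,31): 1⊕1⊕0⊕0⊕1⊕1⊕1⊕1⊕0⊕1⊕1⊕0⊕1⊕1⊕1⊕1 = 0
s16 (pos 16,17,18,19,20,21,22,23,24,25,26,27,28,29,30,31): 0⊕1⊕1⊕1⊕1⊕0⊕0⊕1⊕0⊕1⊕1⊕0⊕1⊕1⊕1⊕1 = 1
Syndrome s16…s1 = 10001 → error at position 17.

10001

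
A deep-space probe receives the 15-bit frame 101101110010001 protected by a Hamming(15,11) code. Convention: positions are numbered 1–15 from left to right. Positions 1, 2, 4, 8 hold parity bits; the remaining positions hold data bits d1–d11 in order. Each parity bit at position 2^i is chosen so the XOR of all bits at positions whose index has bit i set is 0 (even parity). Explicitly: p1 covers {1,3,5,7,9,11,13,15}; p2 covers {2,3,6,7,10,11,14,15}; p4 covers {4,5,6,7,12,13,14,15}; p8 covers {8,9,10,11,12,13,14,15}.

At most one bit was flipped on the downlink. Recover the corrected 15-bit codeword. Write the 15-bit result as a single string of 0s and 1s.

101101110000001

s1 (pos 1,3,5,7,9,11,13,15): 1⊕1⊕0⊕1⊕0⊕1⊕0⊕1 = 1
s2 (pos 2,3,6,7,10,11,14,15): 0⊕1⊕1⊕1⊕0⊕1⊕0⊕1 = 1
s4 (pos 4,5,6,7,12,13,14,15): 1⊕0⊕1⊕1⊕0⊕0⊕0⊕1 = 0
s8 (pos 8,9,10,11,12,13,14,15): 1⊕0⊕0⊕1⊕0⊕0⊕0⊕1 = 1
Syndrome s8…s1 = 1011 → error at position 11.
Flip position 11: 101101110010001 → 101101110000001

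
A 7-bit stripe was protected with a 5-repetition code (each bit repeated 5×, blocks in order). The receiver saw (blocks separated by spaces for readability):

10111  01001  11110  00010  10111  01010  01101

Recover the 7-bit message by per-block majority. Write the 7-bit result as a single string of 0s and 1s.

1010101

Block 1 (10111): 4 ones → 1
Block 2 (01001): 2 ones → 0
Block 3 (11110): 4 ones → 1
Block 4 (00010): 1 one → 0
Block 5 (10111): 4 ones → 1
Block 6 (01010): 2 ones → 0
Block 7 (01101): 3 ones → 1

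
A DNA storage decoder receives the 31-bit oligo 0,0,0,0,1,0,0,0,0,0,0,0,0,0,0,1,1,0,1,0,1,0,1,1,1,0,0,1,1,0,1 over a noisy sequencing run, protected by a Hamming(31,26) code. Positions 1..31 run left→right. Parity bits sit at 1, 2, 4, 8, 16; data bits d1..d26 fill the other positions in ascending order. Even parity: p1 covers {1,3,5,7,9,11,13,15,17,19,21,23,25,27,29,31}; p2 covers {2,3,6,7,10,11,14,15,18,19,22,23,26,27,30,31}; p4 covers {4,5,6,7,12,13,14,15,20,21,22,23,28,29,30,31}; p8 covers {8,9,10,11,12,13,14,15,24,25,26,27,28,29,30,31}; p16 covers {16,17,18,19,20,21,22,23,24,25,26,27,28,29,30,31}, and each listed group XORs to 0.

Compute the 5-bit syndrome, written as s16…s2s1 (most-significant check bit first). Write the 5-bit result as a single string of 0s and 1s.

01010

s1 (pos 1,3,5,7,9,11,13,15,17,19,21,23,25,27,29,31): 0⊕0⊕1⊕0⊕0⊕0⊕0⊕0⊕1⊕1⊕1⊕1⊕1⊕0⊕1⊕1 = 0
s2 (pos 2,3,6,7,10,11,14,15,18,19,22,23,26,27,30,31): 0⊕0⊕0⊕0⊕0⊕0⊕0⊕0⊕0⊕1⊕0⊕1⊕0⊕0⊕0⊕1 = 1
s4 (pos 4,5,6,7,12,13,14,15,20,21,22,23,28,29,30,31): 0⊕1⊕0⊕0⊕0⊕0⊕0⊕0⊕0⊕1⊕0⊕1⊕1⊕1⊕0⊕1 = 0
s8 (pos 8,9,10,11,12,13,14,15,24,25,26,27,28,29,30,31): 0⊕0⊕0⊕0⊕0⊕0⊕0⊕0⊕1⊕1⊕0⊕0⊕1⊕1⊕0⊕1 = 1
s16 (pos 16,17,18,19,20,21,22,23,24,25,26,27,28,29,30,31): 1⊕1⊕0⊕1⊕0⊕1⊕0⊕1⊕1⊕1⊕0⊕0⊕1⊕1⊕0⊕1 = 0
Syndrome s16…s1 = 01010 → error at position 10.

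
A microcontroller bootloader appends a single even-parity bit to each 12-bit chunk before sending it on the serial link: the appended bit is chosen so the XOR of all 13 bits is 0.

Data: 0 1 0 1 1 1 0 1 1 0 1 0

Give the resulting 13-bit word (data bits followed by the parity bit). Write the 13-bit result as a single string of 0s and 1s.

XOR of the 12 data bits: 0⊕1⊕0⊕1⊕1⊕1⊕0⊕1⊕1⊕0⊕1⊕0 = 1
Parity bit = 1 (so all 13 bits XOR to 0).

0101110110101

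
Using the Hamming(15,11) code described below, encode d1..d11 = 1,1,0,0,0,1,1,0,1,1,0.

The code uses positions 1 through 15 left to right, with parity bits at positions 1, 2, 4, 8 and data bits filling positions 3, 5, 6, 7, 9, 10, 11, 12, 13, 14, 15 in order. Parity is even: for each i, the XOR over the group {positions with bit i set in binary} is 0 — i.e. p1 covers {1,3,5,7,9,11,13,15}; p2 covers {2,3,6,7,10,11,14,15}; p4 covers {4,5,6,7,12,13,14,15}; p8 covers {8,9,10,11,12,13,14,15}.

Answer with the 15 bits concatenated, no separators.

Place data at non-parity positions: p1 p2 1 p4 1 0 0 p8 0 1 1 0 1 1 0
p1 (pos 1,3,5,7,9,11,13,15): XOR of data positions = 1⊕1⊕0⊕0⊕1⊕1⊕0 = 0
p2 (pos 2,3,6,7,10,11,14,15): XOR of data positions = 1⊕0⊕0⊕1⊕1⊕1⊕0 = 0
p4 (pos 4,5,6,7,12,13,14,15): XOR of data positions = 1⊕0⊕0⊕0⊕1⊕1⊕0 = 1
p8 (pos 8,9,10,11,12,13,14,15): XOR of data positions = 0⊕1⊕1⊕0⊕1⊕1⊕0 = 0
Codeword: 001110000110110

001110000110110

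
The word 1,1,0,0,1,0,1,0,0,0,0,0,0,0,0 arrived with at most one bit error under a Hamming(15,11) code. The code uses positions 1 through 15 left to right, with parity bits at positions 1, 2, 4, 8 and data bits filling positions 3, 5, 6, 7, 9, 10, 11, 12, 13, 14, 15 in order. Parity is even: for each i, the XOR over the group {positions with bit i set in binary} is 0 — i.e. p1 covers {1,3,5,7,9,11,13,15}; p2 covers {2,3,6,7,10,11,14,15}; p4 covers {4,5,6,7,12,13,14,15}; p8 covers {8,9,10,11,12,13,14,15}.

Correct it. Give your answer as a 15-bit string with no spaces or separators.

s1 (pos 1,3,5,7,9,11,13,15): 1⊕0⊕1⊕1⊕0⊕0⊕0⊕0 = 1
s2 (pos 2,3,6,7,10,11,14,15): 1⊕0⊕0⊕1⊕0⊕0⊕0⊕0 = 0
s4 (pos 4,5,6,7,12,13,14,15): 0⊕1⊕0⊕1⊕0⊕0⊕0⊕0 = 0
s8 (pos 8,9,10,11,12,13,14,15): 0⊕0⊕0⊕0⊕0⊕0⊕0⊕0 = 0
Syndrome s8…s1 = 0001 → error at position 1.
Flip position 1: 110010100000000 → 010010100000000

010010100000000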